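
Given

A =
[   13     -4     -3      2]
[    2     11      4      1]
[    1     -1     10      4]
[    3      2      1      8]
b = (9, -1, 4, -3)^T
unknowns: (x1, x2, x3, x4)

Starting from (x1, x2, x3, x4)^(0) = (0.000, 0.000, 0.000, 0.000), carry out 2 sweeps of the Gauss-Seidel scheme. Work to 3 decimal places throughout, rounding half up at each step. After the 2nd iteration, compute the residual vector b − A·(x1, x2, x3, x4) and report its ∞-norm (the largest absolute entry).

0.872

Iteration 1:
  x1 = (9 - (-4)·0.000 - (-3)·0.000 - (2)·0.000) / (13) = 0.692
  x2 = (-1 - (2)·0.692 - (4)·0.000 - (1)·0.000) / (11) = -0.217
  x3 = (4 - (1)·0.692 - (-1)·-0.217 - (4)·0.000) / (10) = 0.309
  x4 = (-3 - (3)·0.692 - (2)·-0.217 - (1)·0.309) / (8) = -0.619
Iteration 2:
  x1 = (9 - (-4)·-0.217 - (-3)·0.309 - (2)·-0.619) / (13) = 0.792
  x2 = (-1 - (2)·0.792 - (4)·0.309 - (1)·-0.619) / (11) = -0.291
  x3 = (4 - (1)·0.792 - (-1)·-0.291 - (4)·-0.619) / (10) = 0.539
  x4 = (-3 - (3)·0.792 - (2)·-0.291 - (1)·0.539) / (8) = -0.667
Residual b − A·x = (0.491, -0.872, 0.195, 0.003); ∞-norm = 0.872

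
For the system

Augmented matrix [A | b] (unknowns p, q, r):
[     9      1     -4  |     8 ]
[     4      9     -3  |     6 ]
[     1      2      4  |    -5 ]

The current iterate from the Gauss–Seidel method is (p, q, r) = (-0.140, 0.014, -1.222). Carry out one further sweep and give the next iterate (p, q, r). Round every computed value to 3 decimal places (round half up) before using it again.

(0.344, 0.106, -1.389)

One sweep:
  p = (8 - (1)·0.014 - (-4)·-1.222) / (9) = 0.344
  q = (6 - (4)·0.344 - (-3)·-1.222) / (9) = 0.106
  r = (-5 - (1)·0.344 - (2)·0.106) / (4) = -1.389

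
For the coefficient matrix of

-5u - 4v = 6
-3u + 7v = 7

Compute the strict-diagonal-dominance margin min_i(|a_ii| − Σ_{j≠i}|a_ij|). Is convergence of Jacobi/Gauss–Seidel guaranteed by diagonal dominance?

row 1: |-5| − (4) = 1
row 2: |7| − (3) = 4
minimum over rows = 1 → strictly diagonally dominant (convergence guaranteed)

1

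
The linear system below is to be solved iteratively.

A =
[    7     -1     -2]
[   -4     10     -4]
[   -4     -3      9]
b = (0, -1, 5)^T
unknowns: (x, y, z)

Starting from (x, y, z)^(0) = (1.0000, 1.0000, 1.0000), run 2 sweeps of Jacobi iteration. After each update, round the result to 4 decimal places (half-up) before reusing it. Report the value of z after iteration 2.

Iteration 1:
  x = (0 - (-1)·1.0000 - (-2)·1.0000) / (7) = 0.4286
  y = (-1 - (-4)·1.0000 - (-4)·1.0000) / (10) = 0.7000
  z = (5 - (-4)·1.0000 - (-3)·1.0000) / (9) = 1.3333
Iteration 2:
  x = (0 - (-1)·0.7000 - (-2)·1.3333) / (7) = 0.4809
  y = (-1 - (-4)·0.4286 - (-4)·1.3333) / (10) = 0.6048
  z = (5 - (-4)·0.4286 - (-3)·0.7000) / (9) = 0.9794

0.9794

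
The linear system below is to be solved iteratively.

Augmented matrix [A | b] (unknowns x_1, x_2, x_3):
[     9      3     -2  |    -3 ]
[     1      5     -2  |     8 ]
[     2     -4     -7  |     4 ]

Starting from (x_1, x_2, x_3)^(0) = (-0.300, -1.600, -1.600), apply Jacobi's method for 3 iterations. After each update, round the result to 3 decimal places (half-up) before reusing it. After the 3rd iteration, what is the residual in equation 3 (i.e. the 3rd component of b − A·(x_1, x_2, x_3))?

-0.834

Iteration 1:
  x_1 = (-3 - (3)·-1.600 - (-2)·-1.600) / (9) = -0.156
  x_2 = (8 - (1)·-0.300 - (-2)·-1.600) / (5) = 1.020
  x_3 = (4 - (2)·-0.300 - (-4)·-1.600) / (-7) = 0.257
Iteration 2:
  x_1 = (-3 - (3)·1.020 - (-2)·0.257) / (9) = -0.616
  x_2 = (8 - (1)·-0.156 - (-2)·0.257) / (5) = 1.734
  x_3 = (4 - (2)·-0.156 - (-4)·1.020) / (-7) = -1.199
Iteration 3:
  x_1 = (-3 - (3)·1.734 - (-2)·-1.199) / (9) = -1.178
  x_2 = (8 - (1)·-0.616 - (-2)·-1.199) / (5) = 1.244
  x_3 = (4 - (2)·-0.616 - (-4)·1.734) / (-7) = -1.738
Residual b − A·x = (0.394, -0.518, -0.834)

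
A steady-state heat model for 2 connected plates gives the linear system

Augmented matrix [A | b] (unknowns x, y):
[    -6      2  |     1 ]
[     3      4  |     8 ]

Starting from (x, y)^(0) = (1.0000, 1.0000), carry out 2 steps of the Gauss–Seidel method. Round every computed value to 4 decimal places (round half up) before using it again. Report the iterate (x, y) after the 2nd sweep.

(0.4583, 1.6563)

Iteration 1:
  x = (1 - (2)·1.0000) / (-6) = 0.1667
  y = (8 - (3)·0.1667) / (4) = 1.8750
Iteration 2:
  x = (1 - (2)·1.8750) / (-6) = 0.4583
  y = (8 - (3)·0.4583) / (4) = 1.6563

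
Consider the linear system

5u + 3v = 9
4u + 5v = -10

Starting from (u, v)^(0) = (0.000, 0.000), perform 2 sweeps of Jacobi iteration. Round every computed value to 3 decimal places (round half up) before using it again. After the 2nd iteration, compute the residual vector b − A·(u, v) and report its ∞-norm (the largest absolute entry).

Iteration 1:
  u = (9 - (3)·0.000) / (5) = 1.800
  v = (-10 - (4)·0.000) / (5) = -2.000
Iteration 2:
  u = (9 - (3)·-2.000) / (5) = 3.000
  v = (-10 - (4)·1.800) / (5) = -3.440
Residual b − A·x = (4.320, -4.800); ∞-norm = 4.800

4.800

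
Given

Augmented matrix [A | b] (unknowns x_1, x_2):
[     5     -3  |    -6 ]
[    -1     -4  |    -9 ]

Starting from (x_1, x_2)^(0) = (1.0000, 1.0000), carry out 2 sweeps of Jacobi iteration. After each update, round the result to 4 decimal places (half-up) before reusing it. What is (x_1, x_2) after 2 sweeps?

Iteration 1:
  x_1 = (-6 - (-3)·1.0000) / (5) = -0.6000
  x_2 = (-9 - (-1)·1.0000) / (-4) = 2.0000
Iteration 2:
  x_1 = (-6 - (-3)·2.0000) / (5) = 0.0000
  x_2 = (-9 - (-1)·-0.6000) / (-4) = 2.4000

(0.0000, 2.4000)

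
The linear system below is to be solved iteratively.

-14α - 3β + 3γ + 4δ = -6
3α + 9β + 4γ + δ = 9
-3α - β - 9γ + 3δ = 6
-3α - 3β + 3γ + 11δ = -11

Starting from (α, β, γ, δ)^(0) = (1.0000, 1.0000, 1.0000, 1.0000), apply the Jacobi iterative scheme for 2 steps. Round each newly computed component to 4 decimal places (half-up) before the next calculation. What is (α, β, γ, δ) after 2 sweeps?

Iteration 1:
  α = (-6 - (-3)·1.0000 - (3)·1.0000 - (4)·1.0000) / (-14) = 0.7143
  β = (9 - (3)·1.0000 - (4)·1.0000 - (1)·1.0000) / (9) = 0.1111
  γ = (6 - (-3)·1.0000 - (-1)·1.0000 - (3)·1.0000) / (-9) = -0.7778
  δ = (-11 - (-3)·1.0000 - (-3)·1.0000 - (3)·1.0000) / (11) = -0.7273
Iteration 2:
  α = (-6 - (-3)·0.1111 - (3)·-0.7778 - (4)·-0.7273) / (-14) = 0.0303
  β = (9 - (3)·0.7143 - (4)·-0.7778 - (1)·-0.7273) / (9) = 1.1884
  γ = (6 - (-3)·0.7143 - (-1)·0.1111 - (3)·-0.7273) / (-9) = -1.1595
  δ = (-11 - (-3)·0.7143 - (-3)·0.1111 - (3)·-0.7778) / (11) = -0.5628

(0.0303, 1.1884, -1.1595, -0.5628)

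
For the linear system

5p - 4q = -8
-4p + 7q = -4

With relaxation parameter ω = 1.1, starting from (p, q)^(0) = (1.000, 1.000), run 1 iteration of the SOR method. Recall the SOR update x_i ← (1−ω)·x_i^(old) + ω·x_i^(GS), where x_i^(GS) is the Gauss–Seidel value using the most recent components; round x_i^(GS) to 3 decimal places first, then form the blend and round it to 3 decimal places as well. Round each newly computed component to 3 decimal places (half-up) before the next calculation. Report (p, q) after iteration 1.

(-0.980, -1.344)

Iteration 1:
  p: GS value = (-8 - (-4)·1.000) / (5) = -0.800;  p ← (1−ω)·1.000 + ω·-0.800 = -0.980
  q: GS value = (-4 - (-4)·-0.980) / (7) = -1.131;  q ← (1−ω)·1.000 + ω·-1.131 = -1.344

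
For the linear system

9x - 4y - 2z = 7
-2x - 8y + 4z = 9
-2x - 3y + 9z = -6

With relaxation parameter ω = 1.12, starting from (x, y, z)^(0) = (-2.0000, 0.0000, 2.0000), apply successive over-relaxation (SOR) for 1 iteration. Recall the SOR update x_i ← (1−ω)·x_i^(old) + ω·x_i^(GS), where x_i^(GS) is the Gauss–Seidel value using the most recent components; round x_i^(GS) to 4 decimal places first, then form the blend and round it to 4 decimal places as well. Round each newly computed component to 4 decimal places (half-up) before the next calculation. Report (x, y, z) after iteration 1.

(1.6089, -0.5905, -0.8067)

Iteration 1:
  x: GS value = (7 - (-4)·0.0000 - (-2)·2.0000) / (9) = 1.2222;  x ← (1−ω)·-2.0000 + ω·1.2222 = 1.6089
  y: GS value = (9 - (-2)·1.6089 - (4)·2.0000) / (-8) = -0.5272;  y ← (1−ω)·0.0000 + ω·-0.5272 = -0.5905
  z: GS value = (-6 - (-2)·1.6089 - (-3)·-0.5905) / (9) = -0.5060;  z ← (1−ω)·2.0000 + ω·-0.5060 = -0.8067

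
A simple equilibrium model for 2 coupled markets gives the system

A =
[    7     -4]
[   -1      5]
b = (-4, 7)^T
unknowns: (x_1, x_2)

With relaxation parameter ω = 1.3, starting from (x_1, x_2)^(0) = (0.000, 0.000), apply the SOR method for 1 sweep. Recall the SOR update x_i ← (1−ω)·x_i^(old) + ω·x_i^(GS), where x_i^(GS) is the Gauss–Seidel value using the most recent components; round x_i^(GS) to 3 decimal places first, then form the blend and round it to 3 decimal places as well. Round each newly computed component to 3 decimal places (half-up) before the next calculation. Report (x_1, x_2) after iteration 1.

Iteration 1:
  x_1: GS value = (-4 - (-4)·0.000) / (7) = -0.571;  x_1 ← (1−ω)·0.000 + ω·-0.571 = -0.742
  x_2: GS value = (7 - (-1)·-0.742) / (5) = 1.252;  x_2 ← (1−ω)·0.000 + ω·1.252 = 1.628

(-0.742, 1.628)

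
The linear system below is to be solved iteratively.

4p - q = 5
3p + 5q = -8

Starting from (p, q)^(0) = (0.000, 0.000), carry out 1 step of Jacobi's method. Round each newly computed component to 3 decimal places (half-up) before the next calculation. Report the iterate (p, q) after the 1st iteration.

Iteration 1:
  p = (5 - (-1)·0.000) / (4) = 1.250
  q = (-8 - (3)·0.000) / (5) = -1.600

(1.250, -1.600)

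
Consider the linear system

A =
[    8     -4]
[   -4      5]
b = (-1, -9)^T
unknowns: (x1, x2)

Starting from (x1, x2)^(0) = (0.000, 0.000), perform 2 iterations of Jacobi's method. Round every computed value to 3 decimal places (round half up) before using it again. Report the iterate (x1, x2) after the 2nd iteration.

(-1.025, -1.900)

Iteration 1:
  x1 = (-1 - (-4)·0.000) / (8) = -0.125
  x2 = (-9 - (-4)·0.000) / (5) = -1.800
Iteration 2:
  x1 = (-1 - (-4)·-1.800) / (8) = -1.025
  x2 = (-9 - (-4)·-0.125) / (5) = -1.900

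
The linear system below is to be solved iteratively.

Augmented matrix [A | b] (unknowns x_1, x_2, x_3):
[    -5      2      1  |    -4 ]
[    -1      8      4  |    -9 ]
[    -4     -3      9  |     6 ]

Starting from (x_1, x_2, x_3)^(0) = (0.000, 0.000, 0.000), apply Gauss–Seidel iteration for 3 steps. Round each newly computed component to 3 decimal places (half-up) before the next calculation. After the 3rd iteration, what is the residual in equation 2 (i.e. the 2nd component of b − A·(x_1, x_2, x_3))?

Iteration 1:
  x_1 = (-4 - (2)·0.000 - (1)·0.000) / (-5) = 0.800
  x_2 = (-9 - (-1)·0.800 - (4)·0.000) / (8) = -1.025
  x_3 = (6 - (-4)·0.800 - (-3)·-1.025) / (9) = 0.681
Iteration 2:
  x_1 = (-4 - (2)·-1.025 - (1)·0.681) / (-5) = 0.526
  x_2 = (-9 - (-1)·0.526 - (4)·0.681) / (8) = -1.400
  x_3 = (6 - (-4)·0.526 - (-3)·-1.400) / (9) = 0.434
Iteration 3:
  x_1 = (-4 - (2)·-1.400 - (1)·0.434) / (-5) = 0.327
  x_2 = (-9 - (-1)·0.327 - (4)·0.434) / (8) = -1.301
  x_3 = (6 - (-4)·0.327 - (-3)·-1.301) / (9) = 0.378
Residual b − A·x = (-0.141, 0.223, 0.003)

0.223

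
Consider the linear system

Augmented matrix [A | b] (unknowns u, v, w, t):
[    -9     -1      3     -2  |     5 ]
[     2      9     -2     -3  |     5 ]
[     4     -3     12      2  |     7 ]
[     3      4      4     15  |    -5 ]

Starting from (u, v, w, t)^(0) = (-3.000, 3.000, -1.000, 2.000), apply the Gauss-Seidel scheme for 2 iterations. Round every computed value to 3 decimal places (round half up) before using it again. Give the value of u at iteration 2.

-0.176

Iteration 1:
  u = (5 - (-1)·3.000 - (3)·-1.000 - (-2)·2.000) / (-9) = -1.667
  v = (5 - (2)·-1.667 - (-2)·-1.000 - (-3)·2.000) / (9) = 1.370
  w = (7 - (4)·-1.667 - (-3)·1.370 - (2)·2.000) / (12) = 1.148
  t = (-5 - (3)·-1.667 - (4)·1.370 - (4)·1.148) / (15) = -0.671
Iteration 2:
  u = (5 - (-1)·1.370 - (3)·1.148 - (-2)·-0.671) / (-9) = -0.176
  v = (5 - (2)·-0.176 - (-2)·1.148 - (-3)·-0.671) / (9) = 0.626
  w = (7 - (4)·-0.176 - (-3)·0.626 - (2)·-0.671) / (12) = 0.910
  t = (-5 - (3)·-0.176 - (4)·0.626 - (4)·0.910) / (15) = -0.708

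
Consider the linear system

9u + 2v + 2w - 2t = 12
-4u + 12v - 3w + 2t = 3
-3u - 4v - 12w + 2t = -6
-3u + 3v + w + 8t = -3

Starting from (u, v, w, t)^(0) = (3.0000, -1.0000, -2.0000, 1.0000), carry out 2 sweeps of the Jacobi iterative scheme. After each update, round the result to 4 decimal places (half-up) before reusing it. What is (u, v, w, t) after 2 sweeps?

(1.4537, 0.8241, -0.0208, 0.2083)

Iteration 1:
  u = (12 - (2)·-1.0000 - (2)·-2.0000 - (-2)·1.0000) / (9) = 2.2222
  v = (3 - (-4)·3.0000 - (-3)·-2.0000 - (2)·1.0000) / (12) = 0.5833
  w = (-6 - (-3)·3.0000 - (-4)·-1.0000 - (2)·1.0000) / (-12) = 0.2500
  t = (-3 - (-3)·3.0000 - (3)·-1.0000 - (1)·-2.0000) / (8) = 1.3750
Iteration 2:
  u = (12 - (2)·0.5833 - (2)·0.2500 - (-2)·1.3750) / (9) = 1.4537
  v = (3 - (-4)·2.2222 - (-3)·0.2500 - (2)·1.3750) / (12) = 0.8241
  w = (-6 - (-3)·2.2222 - (-4)·0.5833 - (2)·1.3750) / (-12) = -0.0208
  t = (-3 - (-3)·2.2222 - (3)·0.5833 - (1)·0.2500) / (8) = 0.2083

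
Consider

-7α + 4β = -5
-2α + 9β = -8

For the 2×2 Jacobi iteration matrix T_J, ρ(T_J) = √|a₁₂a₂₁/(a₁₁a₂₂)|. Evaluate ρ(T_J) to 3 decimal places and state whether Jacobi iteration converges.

a₁₂a₂₁/(a₁₁a₂₂) = (4)·(-2) / ((-7)·(9)) = 0.126984
ρ = √|0.126984| = √0.126984 = 0.356
ρ < 1, so Jacobi converges

0.356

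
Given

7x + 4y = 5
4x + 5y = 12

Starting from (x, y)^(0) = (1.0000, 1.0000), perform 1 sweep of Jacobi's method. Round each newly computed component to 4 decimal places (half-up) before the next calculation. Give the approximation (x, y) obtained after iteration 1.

(0.1429, 1.6000)

Iteration 1:
  x = (5 - (4)·1.0000) / (7) = 0.1429
  y = (12 - (4)·1.0000) / (5) = 1.6000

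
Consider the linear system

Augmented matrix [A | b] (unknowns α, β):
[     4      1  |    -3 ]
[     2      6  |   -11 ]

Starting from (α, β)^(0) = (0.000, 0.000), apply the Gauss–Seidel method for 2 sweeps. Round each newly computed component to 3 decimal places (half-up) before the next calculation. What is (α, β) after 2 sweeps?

(-0.354, -1.715)

Iteration 1:
  α = (-3 - (1)·0.000) / (4) = -0.750
  β = (-11 - (2)·-0.750) / (6) = -1.583
Iteration 2:
  α = (-3 - (1)·-1.583) / (4) = -0.354
  β = (-11 - (2)·-0.354) / (6) = -1.715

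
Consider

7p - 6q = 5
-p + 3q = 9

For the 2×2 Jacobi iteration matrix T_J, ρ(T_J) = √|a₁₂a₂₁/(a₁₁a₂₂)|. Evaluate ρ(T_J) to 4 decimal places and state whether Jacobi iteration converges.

0.5345

a₁₂a₂₁/(a₁₁a₂₂) = (-6)·(-1) / ((7)·(3)) = 0.285714
ρ = √|0.285714| = √0.285714 = 0.5345
ρ < 1, so Jacobi converges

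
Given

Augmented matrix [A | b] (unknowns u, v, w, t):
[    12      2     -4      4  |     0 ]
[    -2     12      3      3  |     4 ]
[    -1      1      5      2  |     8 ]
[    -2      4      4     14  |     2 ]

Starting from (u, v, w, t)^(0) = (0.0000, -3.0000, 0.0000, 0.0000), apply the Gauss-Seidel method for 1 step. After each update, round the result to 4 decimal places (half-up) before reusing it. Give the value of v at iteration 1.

0.4167

Iteration 1:
  u = (0 - (2)·-3.0000 - (-4)·0.0000 - (4)·0.0000) / (12) = 0.5000
  v = (4 - (-2)·0.5000 - (3)·0.0000 - (3)·0.0000) / (12) = 0.4167
  w = (8 - (-1)·0.5000 - (1)·0.4167 - (2)·0.0000) / (5) = 1.6167
  t = (2 - (-2)·0.5000 - (4)·0.4167 - (4)·1.6167) / (14) = -0.3667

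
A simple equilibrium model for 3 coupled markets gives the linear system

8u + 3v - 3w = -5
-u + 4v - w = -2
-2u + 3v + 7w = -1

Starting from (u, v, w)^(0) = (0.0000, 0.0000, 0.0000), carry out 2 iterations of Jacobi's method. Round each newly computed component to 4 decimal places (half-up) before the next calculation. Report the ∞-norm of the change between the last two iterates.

Iteration 1:
  u = (-5 - (3)·0.0000 - (-3)·0.0000) / (8) = -0.6250
  v = (-2 - (-1)·0.0000 - (-1)·0.0000) / (4) = -0.5000
  w = (-1 - (-2)·0.0000 - (3)·0.0000) / (7) = -0.1429
Iteration 2:
  u = (-5 - (3)·-0.5000 - (-3)·-0.1429) / (8) = -0.4911
  v = (-2 - (-1)·-0.6250 - (-1)·-0.1429) / (4) = -0.6920
  w = (-1 - (-2)·-0.6250 - (3)·-0.5000) / (7) = -0.1071
Change: (0.1339, -0.1920, 0.0358) → max |·| = 0.1920

0.1920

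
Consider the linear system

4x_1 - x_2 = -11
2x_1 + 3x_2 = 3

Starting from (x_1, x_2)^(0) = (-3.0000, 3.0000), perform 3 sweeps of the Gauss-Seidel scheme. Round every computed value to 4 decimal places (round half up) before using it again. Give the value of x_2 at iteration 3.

2.4259

Iteration 1:
  x_1 = (-11 - (-1)·3.0000) / (4) = -2.0000
  x_2 = (3 - (2)·-2.0000) / (3) = 2.3333
Iteration 2:
  x_1 = (-11 - (-1)·2.3333) / (4) = -2.1667
  x_2 = (3 - (2)·-2.1667) / (3) = 2.4445
Iteration 3:
  x_1 = (-11 - (-1)·2.4445) / (4) = -2.1389
  x_2 = (3 - (2)·-2.1389) / (3) = 2.4259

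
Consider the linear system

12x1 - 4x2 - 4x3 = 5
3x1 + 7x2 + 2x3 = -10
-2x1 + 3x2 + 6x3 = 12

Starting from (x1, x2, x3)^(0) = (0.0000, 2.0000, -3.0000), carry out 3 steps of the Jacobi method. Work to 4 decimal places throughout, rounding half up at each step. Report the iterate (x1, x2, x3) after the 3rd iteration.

(0.6045, -2.3294, 3.0615)

Iteration 1:
  x1 = (5 - (-4)·2.0000 - (-4)·-3.0000) / (12) = 0.0833
  x2 = (-10 - (3)·0.0000 - (2)·-3.0000) / (7) = -0.5714
  x3 = (12 - (-2)·0.0000 - (3)·2.0000) / (6) = 1.0000
Iteration 2:
  x1 = (5 - (-4)·-0.5714 - (-4)·1.0000) / (12) = 0.5595
  x2 = (-10 - (3)·0.0833 - (2)·1.0000) / (7) = -1.7500
  x3 = (12 - (-2)·0.0833 - (3)·-0.5714) / (6) = 2.3135
Iteration 3:
  x1 = (5 - (-4)·-1.7500 - (-4)·2.3135) / (12) = 0.6045
  x2 = (-10 - (3)·0.5595 - (2)·2.3135) / (7) = -2.3294
  x3 = (12 - (-2)·0.5595 - (3)·-1.7500) / (6) = 3.0615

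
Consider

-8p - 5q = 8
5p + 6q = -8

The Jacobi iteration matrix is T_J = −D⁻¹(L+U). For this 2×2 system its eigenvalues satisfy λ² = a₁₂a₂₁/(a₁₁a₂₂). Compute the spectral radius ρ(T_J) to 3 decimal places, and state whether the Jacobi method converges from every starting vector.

a₁₂a₂₁/(a₁₁a₂₂) = (-5)·(5) / ((-8)·(6)) = 0.520833
ρ = √|0.520833| = √0.520833 = 0.722
ρ < 1, so Jacobi converges

0.722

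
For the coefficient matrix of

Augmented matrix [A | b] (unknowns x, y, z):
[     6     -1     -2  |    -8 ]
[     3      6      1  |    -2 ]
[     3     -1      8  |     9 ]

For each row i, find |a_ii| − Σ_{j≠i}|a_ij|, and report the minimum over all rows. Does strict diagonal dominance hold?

2

row 1: |6| − (1+2) = 3
row 2: |6| − (3+1) = 2
row 3: |8| − (3+1) = 4
minimum over rows = 2 → strictly diagonally dominant (convergence guaranteed)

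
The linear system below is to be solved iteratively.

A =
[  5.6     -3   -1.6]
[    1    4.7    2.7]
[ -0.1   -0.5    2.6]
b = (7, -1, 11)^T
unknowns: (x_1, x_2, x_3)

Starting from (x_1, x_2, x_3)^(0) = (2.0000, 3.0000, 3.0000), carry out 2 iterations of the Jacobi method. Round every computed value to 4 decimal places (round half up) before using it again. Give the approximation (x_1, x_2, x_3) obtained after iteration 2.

(1.3804, -3.8091, 3.9195)

Iteration 1:
  x_1 = (7 - (-3)·3.0000 - (-1.6)·3.0000) / (5.6) = 3.7143
  x_2 = (-1 - (1)·2.0000 - (2.7)·3.0000) / (4.7) = -2.3617
  x_3 = (11 - (-0.1)·2.0000 - (-0.5)·3.0000) / (2.6) = 4.8846
Iteration 2:
  x_1 = (7 - (-3)·-2.3617 - (-1.6)·4.8846) / (5.6) = 1.3804
  x_2 = (-1 - (1)·3.7143 - (2.7)·4.8846) / (4.7) = -3.8091
  x_3 = (11 - (-0.1)·3.7143 - (-0.5)·-2.3617) / (2.6) = 3.9195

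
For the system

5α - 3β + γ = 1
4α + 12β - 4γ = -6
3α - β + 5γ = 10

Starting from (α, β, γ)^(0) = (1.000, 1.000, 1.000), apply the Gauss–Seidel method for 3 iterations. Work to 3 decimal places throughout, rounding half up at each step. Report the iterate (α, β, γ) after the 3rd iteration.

(-0.165, 0.297, 2.158)

Iteration 1:
  α = (1 - (-3)·1.000 - (1)·1.000) / (5) = 0.600
  β = (-6 - (4)·0.600 - (-4)·1.000) / (12) = -0.367
  γ = (10 - (3)·0.600 - (-1)·-0.367) / (5) = 1.567
Iteration 2:
  α = (1 - (-3)·-0.367 - (1)·1.567) / (5) = -0.334
  β = (-6 - (4)·-0.334 - (-4)·1.567) / (12) = 0.134
  γ = (10 - (3)·-0.334 - (-1)·0.134) / (5) = 2.227
Iteration 3:
  α = (1 - (-3)·0.134 - (1)·2.227) / (5) = -0.165
  β = (-6 - (4)·-0.165 - (-4)·2.227) / (12) = 0.297
  γ = (10 - (3)·-0.165 - (-1)·0.297) / (5) = 2.158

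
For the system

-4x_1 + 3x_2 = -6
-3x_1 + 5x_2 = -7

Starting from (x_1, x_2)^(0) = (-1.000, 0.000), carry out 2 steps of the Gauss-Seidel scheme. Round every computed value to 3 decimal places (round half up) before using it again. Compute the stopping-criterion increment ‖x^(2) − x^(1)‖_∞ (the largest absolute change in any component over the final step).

Iteration 1:
  x_1 = (-6 - (3)·0.000) / (-4) = 1.500
  x_2 = (-7 - (-3)·1.500) / (5) = -0.500
Iteration 2:
  x_1 = (-6 - (3)·-0.500) / (-4) = 1.125
  x_2 = (-7 - (-3)·1.125) / (5) = -0.725
Change: (-0.375, -0.225) → max |·| = 0.375

0.375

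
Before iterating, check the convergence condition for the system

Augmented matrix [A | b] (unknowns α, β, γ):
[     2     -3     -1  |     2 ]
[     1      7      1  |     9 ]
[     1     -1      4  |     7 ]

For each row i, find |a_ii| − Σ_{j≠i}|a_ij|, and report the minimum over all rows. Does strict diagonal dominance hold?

-2

row 1: |2| − (3+1) = -2
row 2: |7| − (1+1) = 5
row 3: |4| − (1+1) = 2
minimum over rows = -2 → not strictly diagonally dominant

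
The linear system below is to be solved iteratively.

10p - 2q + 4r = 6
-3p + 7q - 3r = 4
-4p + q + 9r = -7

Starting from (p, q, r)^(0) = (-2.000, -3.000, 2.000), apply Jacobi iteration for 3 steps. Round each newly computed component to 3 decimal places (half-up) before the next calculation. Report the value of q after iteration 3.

0.593

Iteration 1:
  p = (6 - (-2)·-3.000 - (4)·2.000) / (10) = -0.800
  q = (4 - (-3)·-2.000 - (-3)·2.000) / (7) = 0.571
  r = (-7 - (-4)·-2.000 - (1)·-3.000) / (9) = -1.333
Iteration 2:
  p = (6 - (-2)·0.571 - (4)·-1.333) / (10) = 1.247
  q = (4 - (-3)·-0.800 - (-3)·-1.333) / (7) = -0.343
  r = (-7 - (-4)·-0.800 - (1)·0.571) / (9) = -1.197
Iteration 3:
  p = (6 - (-2)·-0.343 - (4)·-1.197) / (10) = 1.010
  q = (4 - (-3)·1.247 - (-3)·-1.197) / (7) = 0.593
  r = (-7 - (-4)·1.247 - (1)·-0.343) / (9) = -0.185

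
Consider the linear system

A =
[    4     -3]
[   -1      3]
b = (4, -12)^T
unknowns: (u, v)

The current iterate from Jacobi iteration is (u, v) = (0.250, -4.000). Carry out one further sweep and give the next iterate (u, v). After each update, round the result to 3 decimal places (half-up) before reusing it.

One sweep:
  u = (4 - (-3)·-4.000) / (4) = -2.000
  v = (-12 - (-1)·0.250) / (3) = -3.917

(-2.000, -3.917)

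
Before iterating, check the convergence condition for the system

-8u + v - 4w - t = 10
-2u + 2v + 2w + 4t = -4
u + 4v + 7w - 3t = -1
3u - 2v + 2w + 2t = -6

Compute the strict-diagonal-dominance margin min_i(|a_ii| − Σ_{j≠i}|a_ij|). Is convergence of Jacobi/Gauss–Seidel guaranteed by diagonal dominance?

-6

row 1: |-8| − (1+4+1) = 2
row 2: |2| − (2+2+4) = -6
row 3: |7| − (1+4+3) = -1
row 4: |2| − (3+2+2) = -5
minimum over rows = -6 → not strictly diagonally dominant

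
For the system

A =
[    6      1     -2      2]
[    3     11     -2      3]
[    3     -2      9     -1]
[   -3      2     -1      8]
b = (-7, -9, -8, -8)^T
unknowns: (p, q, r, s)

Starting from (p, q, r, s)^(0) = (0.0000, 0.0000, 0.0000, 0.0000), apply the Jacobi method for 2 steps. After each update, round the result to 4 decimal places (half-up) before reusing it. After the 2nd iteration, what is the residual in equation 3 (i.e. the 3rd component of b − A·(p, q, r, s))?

-0.0059

Iteration 1:
  p = (-7 - (1)·0.0000 - (-2)·0.0000 - (2)·0.0000) / (6) = -1.1667
  q = (-9 - (3)·0.0000 - (-2)·0.0000 - (3)·0.0000) / (11) = -0.8182
  r = (-8 - (3)·0.0000 - (-2)·0.0000 - (-1)·0.0000) / (9) = -0.8889
  s = (-8 - (-3)·0.0000 - (2)·0.0000 - (-1)·0.0000) / (8) = -1.0000
Iteration 2:
  p = (-7 - (1)·-0.8182 - (-2)·-0.8889 - (2)·-1.0000) / (6) = -0.9933
  q = (-9 - (3)·-1.1667 - (-2)·-0.8889 - (3)·-1.0000) / (11) = -0.3889
  r = (-8 - (3)·-1.1667 - (-2)·-0.8182 - (-1)·-1.0000) / (9) = -0.7929
  s = (-8 - (-3)·-1.1667 - (2)·-0.8182 - (-1)·-0.8889) / (8) = -1.3441
Residual b − A·x = (0.4511, 0.7043, -0.0059, -0.2422)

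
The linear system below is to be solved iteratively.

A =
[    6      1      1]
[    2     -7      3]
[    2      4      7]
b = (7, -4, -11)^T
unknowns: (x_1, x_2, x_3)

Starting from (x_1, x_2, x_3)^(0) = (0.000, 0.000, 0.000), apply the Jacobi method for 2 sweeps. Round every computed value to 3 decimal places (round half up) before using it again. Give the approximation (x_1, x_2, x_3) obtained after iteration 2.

Iteration 1:
  x_1 = (7 - (1)·0.000 - (1)·0.000) / (6) = 1.167
  x_2 = (-4 - (2)·0.000 - (3)·0.000) / (-7) = 0.571
  x_3 = (-11 - (2)·0.000 - (4)·0.000) / (7) = -1.571
Iteration 2:
  x_1 = (7 - (1)·0.571 - (1)·-1.571) / (6) = 1.333
  x_2 = (-4 - (2)·1.167 - (3)·-1.571) / (-7) = 0.232
  x_3 = (-11 - (2)·1.167 - (4)·0.571) / (7) = -2.231

(1.333, 0.232, -2.231)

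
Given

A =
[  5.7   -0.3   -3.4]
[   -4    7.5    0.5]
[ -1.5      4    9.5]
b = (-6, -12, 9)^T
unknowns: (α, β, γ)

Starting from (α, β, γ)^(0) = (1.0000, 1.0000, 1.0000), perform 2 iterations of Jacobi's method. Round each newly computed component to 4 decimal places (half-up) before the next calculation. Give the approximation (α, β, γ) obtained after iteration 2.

Iteration 1:
  α = (-6 - (-0.3)·1.0000 - (-3.4)·1.0000) / (5.7) = -0.4035
  β = (-12 - (-4)·1.0000 - (0.5)·1.0000) / (7.5) = -1.1333
  γ = (9 - (-1.5)·1.0000 - (4)·1.0000) / (9.5) = 0.6842
Iteration 2:
  α = (-6 - (-0.3)·-1.1333 - (-3.4)·0.6842) / (5.7) = -0.7042
  β = (-12 - (-4)·-0.4035 - (0.5)·0.6842) / (7.5) = -1.8608
  γ = (9 - (-1.5)·-0.4035 - (4)·-1.1333) / (9.5) = 1.3608

(-0.7042, -1.8608, 1.3608)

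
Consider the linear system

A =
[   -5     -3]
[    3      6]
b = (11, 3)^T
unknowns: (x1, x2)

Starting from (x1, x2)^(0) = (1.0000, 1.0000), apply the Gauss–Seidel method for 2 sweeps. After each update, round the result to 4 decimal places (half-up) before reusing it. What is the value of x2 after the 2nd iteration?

Iteration 1:
  x1 = (11 - (-3)·1.0000) / (-5) = -2.8000
  x2 = (3 - (3)·-2.8000) / (6) = 1.9000
Iteration 2:
  x1 = (11 - (-3)·1.9000) / (-5) = -3.3400
  x2 = (3 - (3)·-3.3400) / (6) = 2.1700

2.1700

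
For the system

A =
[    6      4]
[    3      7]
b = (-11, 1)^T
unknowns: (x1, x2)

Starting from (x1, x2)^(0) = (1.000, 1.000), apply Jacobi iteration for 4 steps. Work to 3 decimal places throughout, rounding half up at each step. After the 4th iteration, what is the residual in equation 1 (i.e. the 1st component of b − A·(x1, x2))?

-1.716

Iteration 1:
  x1 = (-11 - (4)·1.000) / (6) = -2.500
  x2 = (1 - (3)·1.000) / (7) = -0.286
Iteration 2:
  x1 = (-11 - (4)·-0.286) / (6) = -1.643
  x2 = (1 - (3)·-2.500) / (7) = 1.214
Iteration 3:
  x1 = (-11 - (4)·1.214) / (6) = -2.643
  x2 = (1 - (3)·-1.643) / (7) = 0.847
Iteration 4:
  x1 = (-11 - (4)·0.847) / (6) = -2.398
  x2 = (1 - (3)·-2.643) / (7) = 1.276
Residual b − A·x = (-1.716, -0.738)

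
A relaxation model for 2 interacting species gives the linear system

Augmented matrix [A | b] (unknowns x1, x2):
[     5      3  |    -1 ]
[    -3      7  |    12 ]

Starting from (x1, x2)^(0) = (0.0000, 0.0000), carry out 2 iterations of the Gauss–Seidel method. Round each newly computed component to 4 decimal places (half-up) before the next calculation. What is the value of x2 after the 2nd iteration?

Iteration 1:
  x1 = (-1 - (3)·0.0000) / (5) = -0.2000
  x2 = (12 - (-3)·-0.2000) / (7) = 1.6286
Iteration 2:
  x1 = (-1 - (3)·1.6286) / (5) = -1.1772
  x2 = (12 - (-3)·-1.1772) / (7) = 1.2098

1.2098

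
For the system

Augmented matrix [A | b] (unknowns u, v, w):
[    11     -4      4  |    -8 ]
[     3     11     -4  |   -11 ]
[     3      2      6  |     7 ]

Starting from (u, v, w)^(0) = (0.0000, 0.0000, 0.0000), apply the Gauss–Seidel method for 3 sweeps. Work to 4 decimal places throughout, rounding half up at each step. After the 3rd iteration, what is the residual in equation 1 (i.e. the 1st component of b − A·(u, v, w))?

0.4748

Iteration 1:
  u = (-8 - (-4)·0.0000 - (4)·0.0000) / (11) = -0.7273
  v = (-11 - (3)·-0.7273 - (-4)·0.0000) / (11) = -0.8016
  w = (7 - (3)·-0.7273 - (2)·-0.8016) / (6) = 1.7975
Iteration 2:
  u = (-8 - (-4)·-0.8016 - (4)·1.7975) / (11) = -1.6724
  v = (-11 - (3)·-1.6724 - (-4)·1.7975) / (11) = 0.1097
  w = (7 - (3)·-1.6724 - (2)·0.1097) / (6) = 1.9663
Iteration 3:
  u = (-8 - (-4)·0.1097 - (4)·1.9663) / (11) = -1.4024
  v = (-11 - (3)·-1.4024 - (-4)·1.9663) / (11) = 0.0975
  w = (7 - (3)·-1.4024 - (2)·0.0975) / (6) = 1.8354
Residual b − A·x = (0.4748, -0.5237, -0.0002)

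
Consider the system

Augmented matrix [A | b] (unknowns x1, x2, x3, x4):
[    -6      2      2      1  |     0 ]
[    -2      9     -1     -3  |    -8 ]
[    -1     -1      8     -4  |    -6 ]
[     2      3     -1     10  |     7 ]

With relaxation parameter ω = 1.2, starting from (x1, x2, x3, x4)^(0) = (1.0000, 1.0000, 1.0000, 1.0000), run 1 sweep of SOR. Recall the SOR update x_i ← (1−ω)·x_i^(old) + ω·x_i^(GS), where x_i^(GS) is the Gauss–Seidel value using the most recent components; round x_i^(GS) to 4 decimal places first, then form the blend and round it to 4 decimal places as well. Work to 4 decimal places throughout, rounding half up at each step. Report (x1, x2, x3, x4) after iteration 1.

(0.8000, -0.5200, -0.4580, 0.5802)

Iteration 1:
  x1: GS value = (0 - (2)·1.0000 - (2)·1.0000 - (1)·1.0000) / (-6) = 0.8333;  x1 ← (1−ω)·1.0000 + ω·0.8333 = 0.8000
  x2: GS value = (-8 - (-2)·0.8000 - (-1)·1.0000 - (-3)·1.0000) / (9) = -0.2667;  x2 ← (1−ω)·1.0000 + ω·-0.2667 = -0.5200
  x3: GS value = (-6 - (-1)·0.8000 - (-1)·-0.5200 - (-4)·1.0000) / (8) = -0.2150;  x3 ← (1−ω)·1.0000 + ω·-0.2150 = -0.4580
  x4: GS value = (7 - (2)·0.8000 - (3)·-0.5200 - (-1)·-0.4580) / (10) = 0.6502;  x4 ← (1−ω)·1.0000 + ω·0.6502 = 0.5802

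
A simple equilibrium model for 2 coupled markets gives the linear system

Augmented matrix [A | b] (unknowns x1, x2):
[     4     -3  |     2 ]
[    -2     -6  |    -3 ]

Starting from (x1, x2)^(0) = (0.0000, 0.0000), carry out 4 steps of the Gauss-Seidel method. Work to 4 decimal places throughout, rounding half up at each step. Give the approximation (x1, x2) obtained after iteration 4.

Iteration 1:
  x1 = (2 - (-3)·0.0000) / (4) = 0.5000
  x2 = (-3 - (-2)·0.5000) / (-6) = 0.3333
Iteration 2:
  x1 = (2 - (-3)·0.3333) / (4) = 0.7500
  x2 = (-3 - (-2)·0.7500) / (-6) = 0.2500
Iteration 3:
  x1 = (2 - (-3)·0.2500) / (4) = 0.6875
  x2 = (-3 - (-2)·0.6875) / (-6) = 0.2708
Iteration 4:
  x1 = (2 - (-3)·0.2708) / (4) = 0.7031
  x2 = (-3 - (-2)·0.7031) / (-6) = 0.2656

(0.7031, 0.2656)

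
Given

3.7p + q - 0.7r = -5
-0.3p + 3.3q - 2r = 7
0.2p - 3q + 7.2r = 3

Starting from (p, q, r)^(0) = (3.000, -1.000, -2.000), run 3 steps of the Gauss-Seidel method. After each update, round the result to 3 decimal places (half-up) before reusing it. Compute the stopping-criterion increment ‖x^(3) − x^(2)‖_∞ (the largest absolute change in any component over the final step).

Iteration 1:
  p = (-5 - (1)·-1.000 - (-0.7)·-2.000) / (3.7) = -1.459
  q = (7 - (-0.3)·-1.459 - (-2)·-2.000) / (3.3) = 0.776
  r = (3 - (0.2)·-1.459 - (-3)·0.776) / (7.2) = 0.781
Iteration 2:
  p = (-5 - (1)·0.776 - (-0.7)·0.781) / (3.7) = -1.413
  q = (7 - (-0.3)·-1.413 - (-2)·0.781) / (3.3) = 2.466
  r = (3 - (0.2)·-1.413 - (-3)·2.466) / (7.2) = 1.483
Iteration 3:
  p = (-5 - (1)·2.466 - (-0.7)·1.483) / (3.7) = -1.737
  q = (7 - (-0.3)·-1.737 - (-2)·1.483) / (3.3) = 2.862
  r = (3 - (0.2)·-1.737 - (-3)·2.862) / (7.2) = 1.657
Change: (-0.324, 0.396, 0.174) → max |·| = 0.396

0.396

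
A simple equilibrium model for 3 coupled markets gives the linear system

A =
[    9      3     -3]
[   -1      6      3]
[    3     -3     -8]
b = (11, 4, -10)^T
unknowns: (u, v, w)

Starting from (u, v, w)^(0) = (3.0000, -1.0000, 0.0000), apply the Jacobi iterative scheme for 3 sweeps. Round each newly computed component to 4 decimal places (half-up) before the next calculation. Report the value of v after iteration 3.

0.2604

Iteration 1:
  u = (11 - (3)·-1.0000 - (-3)·0.0000) / (9) = 1.5556
  v = (4 - (-1)·3.0000 - (3)·0.0000) / (6) = 1.1667
  w = (-10 - (3)·3.0000 - (-3)·-1.0000) / (-8) = 2.7500
Iteration 2:
  u = (11 - (3)·1.1667 - (-3)·2.7500) / (9) = 1.7500
  v = (4 - (-1)·1.5556 - (3)·2.7500) / (6) = -0.4491
  w = (-10 - (3)·1.5556 - (-3)·1.1667) / (-8) = 1.3958
Iteration 3:
  u = (11 - (3)·-0.4491 - (-3)·1.3958) / (9) = 1.8372
  v = (4 - (-1)·1.7500 - (3)·1.3958) / (6) = 0.2604
  w = (-10 - (3)·1.7500 - (-3)·-0.4491) / (-8) = 2.0747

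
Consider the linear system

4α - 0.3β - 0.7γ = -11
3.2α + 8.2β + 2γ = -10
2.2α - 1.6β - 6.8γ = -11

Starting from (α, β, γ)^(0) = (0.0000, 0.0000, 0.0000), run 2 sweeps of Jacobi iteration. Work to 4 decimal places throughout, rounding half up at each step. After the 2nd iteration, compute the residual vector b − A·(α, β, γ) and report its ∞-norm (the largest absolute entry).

0.6644

Iteration 1:
  α = (-11 - (-0.3)·0.0000 - (-0.7)·0.0000) / (4) = -2.7500
  β = (-10 - (3.2)·0.0000 - (2)·0.0000) / (8.2) = -1.2195
  γ = (-11 - (2.2)·0.0000 - (-1.6)·0.0000) / (-6.8) = 1.6176
Iteration 2:
  α = (-11 - (-0.3)·-1.2195 - (-0.7)·1.6176) / (4) = -2.5584
  β = (-10 - (3.2)·-2.7500 - (2)·1.6176) / (8.2) = -0.5409
  γ = (-11 - (2.2)·-2.7500 - (-1.6)·-1.2195) / (-6.8) = 1.0149
Residual b − A·x = (-0.2182, 0.5925, 0.6644); ∞-norm = 0.6644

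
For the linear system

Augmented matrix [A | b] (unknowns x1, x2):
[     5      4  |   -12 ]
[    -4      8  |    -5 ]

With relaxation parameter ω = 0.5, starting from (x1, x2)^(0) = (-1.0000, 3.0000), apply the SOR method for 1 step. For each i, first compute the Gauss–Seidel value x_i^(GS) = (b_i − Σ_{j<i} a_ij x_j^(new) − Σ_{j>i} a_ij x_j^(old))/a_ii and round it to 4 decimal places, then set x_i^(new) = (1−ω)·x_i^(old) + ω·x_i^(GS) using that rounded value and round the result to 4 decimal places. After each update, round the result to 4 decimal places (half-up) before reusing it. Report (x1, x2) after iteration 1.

Iteration 1:
  x1: GS value = (-12 - (4)·3.0000) / (5) = -4.8000;  x1 ← (1−ω)·-1.0000 + ω·-4.8000 = -2.9000
  x2: GS value = (-5 - (-4)·-2.9000) / (8) = -2.0750;  x2 ← (1−ω)·3.0000 + ω·-2.0750 = 0.4625

(-2.9000, 0.4625)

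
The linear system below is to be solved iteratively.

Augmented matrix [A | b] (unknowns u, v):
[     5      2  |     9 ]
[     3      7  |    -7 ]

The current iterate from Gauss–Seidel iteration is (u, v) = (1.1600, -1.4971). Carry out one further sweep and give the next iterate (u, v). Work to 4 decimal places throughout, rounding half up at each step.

(2.3988, -2.0281)

One sweep:
  u = (9 - (2)·-1.4971) / (5) = 2.3988
  v = (-7 - (3)·2.3988) / (7) = -2.0281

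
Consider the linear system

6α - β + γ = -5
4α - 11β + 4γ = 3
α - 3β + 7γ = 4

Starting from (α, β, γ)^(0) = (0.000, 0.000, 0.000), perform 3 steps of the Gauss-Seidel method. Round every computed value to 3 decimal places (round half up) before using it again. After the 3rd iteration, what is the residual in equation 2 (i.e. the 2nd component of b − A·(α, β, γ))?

Iteration 1:
  α = (-5 - (-1)·0.000 - (1)·0.000) / (6) = -0.833
  β = (3 - (4)·-0.833 - (4)·0.000) / (-11) = -0.576
  γ = (4 - (1)·-0.833 - (-3)·-0.576) / (7) = 0.444
Iteration 2:
  α = (-5 - (-1)·-0.576 - (1)·0.444) / (6) = -1.003
  β = (3 - (4)·-1.003 - (4)·0.444) / (-11) = -0.476
  γ = (4 - (1)·-1.003 - (-3)·-0.476) / (7) = 0.511
Iteration 3:
  α = (-5 - (-1)·-0.476 - (1)·0.511) / (6) = -0.998
  β = (3 - (4)·-0.998 - (4)·0.511) / (-11) = -0.450
  γ = (4 - (1)·-0.998 - (-3)·-0.450) / (7) = 0.521
Residual b − A·x = (0.017, -0.042, 0.001)

-0.042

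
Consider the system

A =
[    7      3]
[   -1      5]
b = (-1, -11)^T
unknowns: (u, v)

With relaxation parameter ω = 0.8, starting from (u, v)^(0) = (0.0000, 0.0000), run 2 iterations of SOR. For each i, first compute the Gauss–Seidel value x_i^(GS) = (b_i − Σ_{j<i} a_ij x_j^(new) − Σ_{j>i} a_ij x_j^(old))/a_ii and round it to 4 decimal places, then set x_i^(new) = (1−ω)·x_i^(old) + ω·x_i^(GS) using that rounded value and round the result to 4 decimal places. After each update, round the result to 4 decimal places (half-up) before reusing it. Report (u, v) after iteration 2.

(0.4726, -2.0401)

Iteration 1:
  u: GS value = (-1 - (3)·0.0000) / (7) = -0.1429;  u ← (1−ω)·0.0000 + ω·-0.1429 = -0.1143
  v: GS value = (-11 - (-1)·-0.1143) / (5) = -2.2229;  v ← (1−ω)·0.0000 + ω·-2.2229 = -1.7783
Iteration 2:
  u: GS value = (-1 - (3)·-1.7783) / (7) = 0.6193;  u ← (1−ω)·-0.1143 + ω·0.6193 = 0.4726
  v: GS value = (-11 - (-1)·0.4726) / (5) = -2.1055;  v ← (1−ω)·-1.7783 + ω·-2.1055 = -2.0401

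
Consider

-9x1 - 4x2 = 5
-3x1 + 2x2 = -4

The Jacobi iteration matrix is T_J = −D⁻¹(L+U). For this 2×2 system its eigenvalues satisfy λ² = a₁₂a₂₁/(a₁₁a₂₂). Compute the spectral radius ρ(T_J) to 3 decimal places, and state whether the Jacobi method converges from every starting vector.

0.816

a₁₂a₂₁/(a₁₁a₂₂) = (-4)·(-3) / ((-9)·(2)) = -0.666667
ρ = √|-0.666667| = √0.666667 = 0.816
ρ < 1, so Jacobi converges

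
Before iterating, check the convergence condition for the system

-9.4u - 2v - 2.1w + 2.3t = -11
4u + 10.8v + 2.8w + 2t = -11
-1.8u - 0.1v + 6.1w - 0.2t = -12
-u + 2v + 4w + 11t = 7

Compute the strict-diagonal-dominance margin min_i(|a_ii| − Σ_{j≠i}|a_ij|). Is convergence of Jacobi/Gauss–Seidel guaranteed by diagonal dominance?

2

row 1: |-9.4| − (2+2.1+2.3) = 3
row 2: |10.8| − (4+2.8+2) = 2
row 3: |6.1| − (1.8+0.1+0.2) = 4
row 4: |11| − (1+2+4) = 4
minimum over rows = 2 → strictly diagonally dominant (convergence guaranteed)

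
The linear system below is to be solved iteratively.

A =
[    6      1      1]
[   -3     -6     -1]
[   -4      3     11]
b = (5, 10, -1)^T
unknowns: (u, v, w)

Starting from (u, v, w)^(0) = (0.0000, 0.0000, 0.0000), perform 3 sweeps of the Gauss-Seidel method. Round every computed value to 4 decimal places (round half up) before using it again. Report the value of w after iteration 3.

0.9388

Iteration 1:
  u = (5 - (1)·0.0000 - (1)·0.0000) / (6) = 0.8333
  v = (10 - (-3)·0.8333 - (-1)·0.0000) / (-6) = -2.0833
  w = (-1 - (-4)·0.8333 - (3)·-2.0833) / (11) = 0.7803
Iteration 2:
  u = (5 - (1)·-2.0833 - (1)·0.7803) / (6) = 1.0505
  v = (10 - (-3)·1.0505 - (-1)·0.7803) / (-6) = -2.3220
  w = (-1 - (-4)·1.0505 - (3)·-2.3220) / (11) = 0.9244
Iteration 3:
  u = (5 - (1)·-2.3220 - (1)·0.9244) / (6) = 1.0663
  v = (10 - (-3)·1.0663 - (-1)·0.9244) / (-6) = -2.3539
  w = (-1 - (-4)·1.0663 - (3)·-2.3539) / (11) = 0.9388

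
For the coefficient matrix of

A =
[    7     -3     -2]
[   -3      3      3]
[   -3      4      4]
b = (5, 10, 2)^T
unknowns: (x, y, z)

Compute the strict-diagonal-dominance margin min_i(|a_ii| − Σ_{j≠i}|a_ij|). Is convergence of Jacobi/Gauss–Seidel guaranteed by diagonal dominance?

row 1: |7| − (3+2) = 2
row 2: |3| − (3+3) = -3
row 3: |4| − (3+4) = -3
minimum over rows = -3 → not strictly diagonally dominant

-3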